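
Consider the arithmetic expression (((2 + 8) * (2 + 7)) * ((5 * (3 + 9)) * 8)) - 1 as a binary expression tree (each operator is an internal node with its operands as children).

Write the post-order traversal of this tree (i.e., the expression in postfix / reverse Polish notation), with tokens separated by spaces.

Post-order on an expression tree gives postfix notation: for each operator, emit left operand, right operand, then the operator.

2 8 + 2 7 + * 5 3 9 + * 8 * * 1 -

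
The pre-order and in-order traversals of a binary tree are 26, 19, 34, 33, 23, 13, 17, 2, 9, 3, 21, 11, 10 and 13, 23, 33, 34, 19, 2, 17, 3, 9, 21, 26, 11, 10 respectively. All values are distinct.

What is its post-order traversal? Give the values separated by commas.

The first element of pre-order is the root; it splits in-order into left and right subtrees.
Root 26: left subtree has 10 nodes {13, 23, 33, 34, 19, 2, 17, 3, 9, 21}, right has 2 {11, 10}.
  Root 19: left subtree has 4 nodes {13, 23, 33, 34}, right has 5 {2, 17, 3, 9, 21}.
    Root 34: left subtree has 3 nodes {13, 23, 33}, right has 0 { }.
      Root 33: left subtree has 2 nodes {13, 23}, right has 0 { }.
        Root 23: left subtree has 1 node {13}, right has 0 { }.
    Root 17: left subtree has 1 node {2}, right has 3 {3, 9, 21}.
      Root 9: left subtree has 1 node {3}, right has 1 {21}.
  Root 11: left subtree has 0 nodes { }, right has 1 {10}.

13, 23, 33, 34, 2, 3, 21, 9, 17, 19, 10, 11, 26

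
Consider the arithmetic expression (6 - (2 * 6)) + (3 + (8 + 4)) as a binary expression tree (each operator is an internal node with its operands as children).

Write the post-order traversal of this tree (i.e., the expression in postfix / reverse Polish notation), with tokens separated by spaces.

Post-order on an expression tree gives postfix notation: for each operator, emit left operand, right operand, then the operator.

6 2 6 * - 3 8 4 + + +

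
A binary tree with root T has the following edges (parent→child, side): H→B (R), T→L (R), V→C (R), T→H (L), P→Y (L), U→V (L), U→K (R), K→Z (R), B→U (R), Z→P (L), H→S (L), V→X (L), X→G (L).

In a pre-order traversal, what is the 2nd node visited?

H

Pre-order visits the node, then its left subtree, then its right subtree.
Visit T.
At T: go left to H.
  Visit H.
  At H: go left to S.
    S is a leaf — visit S.
  At H: go right to B.
    Visit B.
    At B: no left child.
    At B: go right to U.
      Visit U.
      At U: go left to V.
        Visit V.
        At V: go left to X.
          Visit X.
          At X: go left to G.
            G is a leaf — visit G.
          At X: no right child.
        At V: go right to C.
          C is a leaf — visit C.
      At U: go right to K.
        Visit K.
        At K: no left child.
        At K: go right to Z.
          Visit Z.
          At Z: go left to P.
            Visit P.
            At P: go left to Y.
              Y is a leaf — visit Y.
            At P: no right child.
          At Z: no right child.
At T: go right to L.
  L is a leaf — visit L.
Full pre-order sequence: T, H, S, B, U, V, X, G, C, K, Z, P, Y, L.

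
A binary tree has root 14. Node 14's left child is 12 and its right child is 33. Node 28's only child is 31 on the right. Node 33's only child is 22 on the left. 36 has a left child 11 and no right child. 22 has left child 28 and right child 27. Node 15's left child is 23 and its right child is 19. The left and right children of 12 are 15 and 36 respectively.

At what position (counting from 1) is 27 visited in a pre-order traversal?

12

Pre-order visits the node, then its left subtree, then its right subtree.
Visit 14.
At 14: go left to 12.
  Visit 12.
  At 12: go left to 15.
    Visit 15.
    At 15: go left to 23.
      23 is a leaf — visit 23.
    At 15: go right to 19.
      19 is a leaf — visit 19.
  At 12: go right to 36.
    Visit 36.
    At 36: go left to 11.
      11 is a leaf — visit 11.
    At 36: no right child.
At 14: go right to 33.
  Visit 33.
  At 33: go left to 22.
    Visit 22.
    At 22: go left to 28.
      Visit 28.
      At 28: no left child.
      At 28: go right to 31.
        31 is a leaf — visit 31.
    At 22: go right to 27.
      27 is a leaf — visit 27.
  At 33: no right child.
Full pre-order sequence: 14, 12, 15, 23, 19, 36, 11, 33, 22, 28, 31, 27.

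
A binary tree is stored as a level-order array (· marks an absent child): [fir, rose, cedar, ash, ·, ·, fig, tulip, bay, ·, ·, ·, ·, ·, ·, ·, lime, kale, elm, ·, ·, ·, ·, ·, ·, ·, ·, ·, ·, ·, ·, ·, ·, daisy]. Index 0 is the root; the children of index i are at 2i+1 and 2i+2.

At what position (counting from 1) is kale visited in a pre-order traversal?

8

Pre-order visits the node, then its left subtree, then its right subtree.
Visit fir.
At fir: go left to rose.
  Visit rose.
  At rose: go left to ash.
    Visit ash.
    At ash: go left to tulip.
      Visit tulip.
      At tulip: no left child.
      At tulip: go right to lime.
        Visit lime.
        At lime: go left to daisy.
          daisy is a leaf — visit daisy.
        At lime: no right child.
    At ash: go right to bay.
      Visit bay.
      At bay: go left to kale.
        kale is a leaf — visit kale.
      At bay: go right to elm.
        elm is a leaf — visit elm.
  At rose: no right child.
At fir: go right to cedar.
  Visit cedar.
  At cedar: no left child.
  At cedar: go right to fig.
    fig is a leaf — visit fig.
Full pre-order sequence: fir, rose, ash, tulip, lime, daisy, bay, kale, elm, cedar, fig.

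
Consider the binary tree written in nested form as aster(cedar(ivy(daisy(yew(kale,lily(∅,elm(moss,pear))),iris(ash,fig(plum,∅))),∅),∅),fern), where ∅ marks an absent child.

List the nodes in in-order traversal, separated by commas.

In-order visits the left subtree, then the node, then the right subtree.
At aster: go left to cedar.
  At cedar: go left to ivy.
    At ivy: go left to daisy.
      At daisy: go left to yew.
        At yew: go left to kale.
          kale is a leaf — visit kale.
        Visit yew.
        At yew: go right to lily.
          At lily: no left child.
          Visit lily.
          At lily: go right to elm.
            At elm: go left to moss.
              moss is a leaf — visit moss.
            Visit elm.
            At elm: go right to pear.
              pear is a leaf — visit pear.
      Visit daisy.
      At daisy: go right to iris.
        At iris: go left to ash.
          ash is a leaf — visit ash.
        Visit iris.
        At iris: go right to fig.
          At fig: go left to plum.
            plum is a leaf — visit plum.
          Visit fig.
          At fig: no right child.
    Visit ivy.
    At ivy: no right child.
  Visit cedar.
  At cedar: no right child.
Visit aster.
At aster: go right to fern.
  fern is a leaf — visit fern.

kale, yew, lily, moss, elm, pear, daisy, ash, iris, plum, fig, ivy, cedar, aster, fern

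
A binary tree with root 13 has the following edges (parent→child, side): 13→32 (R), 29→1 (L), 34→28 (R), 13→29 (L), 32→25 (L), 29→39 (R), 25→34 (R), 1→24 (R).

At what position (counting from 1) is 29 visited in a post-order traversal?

Post-order visits the left subtree, then the right subtree, then the node.
At 13: go left to 29.
  At 29: go left to 1.
    At 1: no left child.
    At 1: go right to 24.
      24 is a leaf — visit 24.
    Visit 1.
  At 29: go right to 39.
    39 is a leaf — visit 39.
  Visit 29.
At 13: go right to 32.
  At 32: go left to 25.
    At 25: no left child.
    At 25: go right to 34.
      At 34: no left child.
      At 34: go right to 28.
        28 is a leaf — visit 28.
      Visit 34.
    Visit 25.
  At 32: no right child.
  Visit 32.
Visit 13.
Full post-order sequence: 24, 1, 39, 29, 28, 34, 25, 32, 13.

4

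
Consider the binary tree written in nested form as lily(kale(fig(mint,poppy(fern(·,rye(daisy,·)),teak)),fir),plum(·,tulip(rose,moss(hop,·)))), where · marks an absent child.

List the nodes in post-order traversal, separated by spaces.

Post-order visits the left subtree, then the right subtree, then the node.
At lily: go left to kale.
  At kale: go left to fig.
    At fig: go left to mint.
      mint is a leaf — visit mint.
    At fig: go right to poppy.
      At poppy: go left to fern.
        At fern: no left child.
        At fern: go right to rye.
          At rye: go left to daisy.
            daisy is a leaf — visit daisy.
          At rye: no right child.
          Visit rye.
        Visit fern.
      At poppy: go right to teak.
        teak is a leaf — visit teak.
      Visit poppy.
    Visit fig.
  At kale: go right to fir.
    fir is a leaf — visit fir.
  Visit kale.
At lily: go right to plum.
  At plum: no left child.
  At plum: go right to tulip.
    At tulip: go left to rose.
      rose is a leaf — visit rose.
    At tulip: go right to moss.
      At moss: go left to hop.
        hop is a leaf — visit hop.
      At moss: no right child.
      Visit moss.
    Visit tulip.
  Visit plum.
Visit lily.

mint daisy rye fern teak poppy fig fir kale rose hop moss tulip plum lily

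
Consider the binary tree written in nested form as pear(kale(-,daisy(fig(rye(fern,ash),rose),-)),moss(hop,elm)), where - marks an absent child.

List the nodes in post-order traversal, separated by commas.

fern, ash, rye, rose, fig, daisy, kale, hop, elm, moss, pear

Post-order visits the left subtree, then the right subtree, then the node.
At pear: go left to kale.
  At kale: no left child.
  At kale: go right to daisy.
    At daisy: go left to fig.
      At fig: go left to rye.
        At rye: go left to fern.
          fern is a leaf — visit fern.
        At rye: go right to ash.
          ash is a leaf — visit ash.
        Visit rye.
      At fig: go right to rose.
        rose is a leaf — visit rose.
      Visit fig.
    At daisy: no right child.
    Visit daisy.
  Visit kale.
At pear: go right to moss.
  At moss: go left to hop.
    hop is a leaf — visit hop.
  At moss: go right to elm.
    elm is a leaf — visit elm.
  Visit moss.
Visit pear.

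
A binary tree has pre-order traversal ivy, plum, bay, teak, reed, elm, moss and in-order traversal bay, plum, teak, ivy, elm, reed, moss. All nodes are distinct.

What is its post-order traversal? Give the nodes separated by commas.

The first element of pre-order is the root; it splits in-order into left and right subtrees.
Root ivy: left subtree has 3 nodes {bay, plum, teak}, right has 3 {elm, reed, moss}.
  Root plum: left subtree has 1 node {bay}, right has 1 {teak}.
  Root reed: left subtree has 1 node {elm}, right has 1 {moss}.

bay, teak, plum, elm, moss, reed, ivy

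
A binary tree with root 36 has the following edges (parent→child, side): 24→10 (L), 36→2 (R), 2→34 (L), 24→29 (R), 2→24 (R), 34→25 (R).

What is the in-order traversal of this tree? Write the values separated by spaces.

In-order visits the left subtree, then the node, then the right subtree.
At 36: no left child.
Visit 36.
At 36: go right to 2.
  At 2: go left to 34.
    At 34: no left child.
    Visit 34.
    At 34: go right to 25.
      25 is a leaf — visit 25.
  Visit 2.
  At 2: go right to 24.
    At 24: go left to 10.
      10 is a leaf — visit 10.
    Visit 24.
    At 24: go right to 29.
      29 is a leaf — visit 29.

36 34 25 2 10 24 29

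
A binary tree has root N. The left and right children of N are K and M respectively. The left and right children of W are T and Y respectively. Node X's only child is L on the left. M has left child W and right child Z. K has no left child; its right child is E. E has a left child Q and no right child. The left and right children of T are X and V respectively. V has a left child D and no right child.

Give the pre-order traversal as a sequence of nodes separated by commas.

N, K, E, Q, M, W, T, X, L, V, D, Y, Z

Pre-order visits the node, then its left subtree, then its right subtree.
Visit N.
At N: go left to K.
  Visit K.
  At K: no left child.
  At K: go right to E.
    Visit E.
    At E: go left to Q.
      Q is a leaf — visit Q.
    At E: no right child.
At N: go right to M.
  Visit M.
  At M: go left to W.
    Visit W.
    At W: go left to T.
      Visit T.
      At T: go left to X.
        Visit X.
        At X: go left to L.
          L is a leaf — visit L.
        At X: no right child.
      At T: go right to V.
        Visit V.
        At V: go left to D.
          D is a leaf — visit D.
        At V: no right child.
    At W: go right to Y.
      Y is a leaf — visit Y.
  At M: go right to Z.
    Z is a leaf — visit Z.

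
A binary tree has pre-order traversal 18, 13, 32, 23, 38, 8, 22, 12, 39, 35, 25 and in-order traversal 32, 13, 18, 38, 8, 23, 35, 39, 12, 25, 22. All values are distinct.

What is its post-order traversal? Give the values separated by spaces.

The first element of pre-order is the root; it splits in-order into left and right subtrees.
Root 18: left subtree has 2 nodes {32, 13}, right has 8 {38, 8, 23, 35, 39, 12, 25, 22}.
  Root 13: left subtree has 1 node {32}, right has 0 { }.
  Root 23: left subtree has 2 nodes {38, 8}, right has 5 {35, 39, 12, 25, 22}.
    Root 38: left subtree has 0 nodes { }, right has 1 {8}.
    Root 22: left subtree has 4 nodes {35, 39, 12, 25}, right has 0 { }.
      Root 12: left subtree has 2 nodes {35, 39}, right has 1 {25}.
        Root 39: left subtree has 1 node {35}, right has 0 { }.

32 13 8 38 35 39 25 12 22 23 18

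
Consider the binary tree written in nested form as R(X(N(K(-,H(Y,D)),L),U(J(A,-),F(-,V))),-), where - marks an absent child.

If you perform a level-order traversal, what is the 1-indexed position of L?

6

Level-order visits nodes level by level from the root, left to right within each level.
Level 0: R
Level 1: X
Level 2: N, U
Level 3: K, L, J, F
Level 4: H, A, V
Level 5: Y, D
Full level-order sequence: R, X, N, U, K, L, J, F, H, A, V, Y, D.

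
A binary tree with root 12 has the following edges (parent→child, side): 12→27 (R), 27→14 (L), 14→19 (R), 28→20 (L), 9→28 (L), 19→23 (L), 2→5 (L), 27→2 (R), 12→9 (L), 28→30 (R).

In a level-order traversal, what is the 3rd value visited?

Level-order visits nodes level by level from the root, left to right within each level.
Level 0: 12
Level 1: 9, 27
Level 2: 28, 14, 2
Level 3: 20, 30, 19, 5
Level 4: 23
Full level-order sequence: 12, 9, 27, 28, 14, 2, 20, 30, 19, 5, 23.

27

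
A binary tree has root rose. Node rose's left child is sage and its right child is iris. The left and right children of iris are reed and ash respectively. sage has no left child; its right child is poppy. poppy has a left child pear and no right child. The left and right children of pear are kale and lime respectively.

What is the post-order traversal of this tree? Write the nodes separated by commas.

Post-order visits the left subtree, then the right subtree, then the node.
At rose: go left to sage.
  At sage: no left child.
  At sage: go right to poppy.
    At poppy: go left to pear.
      At pear: go left to kale.
        kale is a leaf — visit kale.
      At pear: go right to lime.
        lime is a leaf — visit lime.
      Visit pear.
    At poppy: no right child.
    Visit poppy.
  Visit sage.
At rose: go right to iris.
  At iris: go left to reed.
    reed is a leaf — visit reed.
  At iris: go right to ash.
    ash is a leaf — visit ash.
  Visit iris.
Visit rose.

kale, lime, pear, poppy, sage, reed, ash, iris, rose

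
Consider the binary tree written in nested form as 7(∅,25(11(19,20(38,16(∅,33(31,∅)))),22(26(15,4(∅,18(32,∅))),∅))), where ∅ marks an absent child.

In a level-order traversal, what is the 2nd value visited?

Level-order visits nodes level by level from the root, left to right within each level.
Level 0: 7
Level 1: 25
Level 2: 11, 22
Level 3: 19, 20, 26
Level 4: 38, 16, 15, 4
Level 5: 33, 18
Level 6: 31, 32
Full level-order sequence: 7, 25, 11, 22, 19, 20, 26, 38, 16, 15, 4, 33, 18, 31, 32.

25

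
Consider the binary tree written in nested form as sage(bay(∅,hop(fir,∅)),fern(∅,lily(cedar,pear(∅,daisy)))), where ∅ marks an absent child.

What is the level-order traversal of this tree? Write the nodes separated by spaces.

Level-order visits nodes level by level from the root, left to right within each level.
Level 0: sage
Level 1: bay, fern
Level 2: hop, lily
Level 3: fir, cedar, pear
Level 4: daisy

sage bay fern hop lily fir cedar pear daisy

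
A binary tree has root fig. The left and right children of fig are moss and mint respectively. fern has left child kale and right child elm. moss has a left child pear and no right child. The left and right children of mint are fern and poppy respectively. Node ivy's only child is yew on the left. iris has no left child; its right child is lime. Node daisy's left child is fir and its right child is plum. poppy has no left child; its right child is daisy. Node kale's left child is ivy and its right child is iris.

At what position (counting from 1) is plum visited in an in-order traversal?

15

In-order visits the left subtree, then the node, then the right subtree.
At fig: go left to moss.
  At moss: go left to pear.
    pear is a leaf — visit pear.
  Visit moss.
  At moss: no right child.
Visit fig.
At fig: go right to mint.
  At mint: go left to fern.
    At fern: go left to kale.
      At kale: go left to ivy.
        At ivy: go left to yew.
          yew is a leaf — visit yew.
        Visit ivy.
        At ivy: no right child.
      Visit kale.
      At kale: go right to iris.
        At iris: no left child.
        Visit iris.
        At iris: go right to lime.
          lime is a leaf — visit lime.
    Visit fern.
    At fern: go right to elm.
      elm is a leaf — visit elm.
  Visit mint.
  At mint: go right to poppy.
    At poppy: no left child.
    Visit poppy.
    At poppy: go right to daisy.
      At daisy: go left to fir.
        fir is a leaf — visit fir.
      Visit daisy.
      At daisy: go right to plum.
        plum is a leaf — visit plum.
Full in-order sequence: pear, moss, fig, yew, ivy, kale, iris, lime, fern, elm, mint, poppy, fir, daisy, plum.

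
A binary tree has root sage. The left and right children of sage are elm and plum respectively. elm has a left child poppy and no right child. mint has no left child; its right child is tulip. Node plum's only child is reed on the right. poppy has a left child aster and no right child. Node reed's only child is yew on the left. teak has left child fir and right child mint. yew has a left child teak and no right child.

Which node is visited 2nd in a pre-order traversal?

Pre-order visits the node, then its left subtree, then its right subtree.
Visit sage.
At sage: go left to elm.
  Visit elm.
  At elm: go left to poppy.
    Visit poppy.
    At poppy: go left to aster.
      aster is a leaf — visit aster.
    At poppy: no right child.
  At elm: no right child.
At sage: go right to plum.
  Visit plum.
  At plum: no left child.
  At plum: go right to reed.
    Visit reed.
    At reed: go left to yew.
      Visit yew.
      At yew: go left to teak.
        Visit teak.
        At teak: go left to fir.
          fir is a leaf — visit fir.
        At teak: go right to mint.
          Visit mint.
          At mint: no left child.
          At mint: go right to tulip.
            tulip is a leaf — visit tulip.
      At yew: no right child.
    At reed: no right child.
Full pre-order sequence: sage, elm, poppy, aster, plum, reed, yew, teak, fir, mint, tulip.

elm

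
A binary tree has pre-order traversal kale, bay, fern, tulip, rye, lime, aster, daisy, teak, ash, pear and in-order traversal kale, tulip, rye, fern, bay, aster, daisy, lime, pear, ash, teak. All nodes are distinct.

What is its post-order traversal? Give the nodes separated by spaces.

rye tulip fern daisy aster pear ash teak lime bay kale

The first element of pre-order is the root; it splits in-order into left and right subtrees.
Root kale: left subtree has 0 nodes { }, right has 10 {tulip, rye, fern, bay, aster, daisy, lime, pear, ash, teak}.
  Root bay: left subtree has 3 nodes {tulip, rye, fern}, right has 6 {aster, daisy, lime, pear, ash, teak}.
    Root fern: left subtree has 2 nodes {tulip, rye}, right has 0 { }.
      Root tulip: left subtree has 0 nodes { }, right has 1 {rye}.
    Root lime: left subtree has 2 nodes {aster, daisy}, right has 3 {pear, ash, teak}.
      Root aster: left subtree has 0 nodes { }, right has 1 {daisy}.
      Root teak: left subtree has 2 nodes {pear, ash}, right has 0 { }.
        Root ash: left subtree has 1 node {pear}, right has 0 { }.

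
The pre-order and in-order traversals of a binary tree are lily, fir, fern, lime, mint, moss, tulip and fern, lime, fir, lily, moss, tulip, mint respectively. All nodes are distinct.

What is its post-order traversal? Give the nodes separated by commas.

lime, fern, fir, tulip, moss, mint, lily

The first element of pre-order is the root; it splits in-order into left and right subtrees.
Root lily: left subtree has 3 nodes {fern, lime, fir}, right has 3 {moss, tulip, mint}.
  Root fir: left subtree has 2 nodes {fern, lime}, right has 0 { }.
    Root fern: left subtree has 0 nodes { }, right has 1 {lime}.
  Root mint: left subtree has 2 nodes {moss, tulip}, right has 0 { }.
    Root moss: left subtree has 0 nodes { }, right has 1 {tulip}.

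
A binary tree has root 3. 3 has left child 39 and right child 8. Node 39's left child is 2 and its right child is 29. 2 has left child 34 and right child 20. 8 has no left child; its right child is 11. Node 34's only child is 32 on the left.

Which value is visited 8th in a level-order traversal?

20

Level-order visits nodes level by level from the root, left to right within each level.
Level 0: 3
Level 1: 39, 8
Level 2: 2, 29, 11
Level 3: 34, 20
Level 4: 32
Full level-order sequence: 3, 39, 8, 2, 29, 11, 34, 20, 32.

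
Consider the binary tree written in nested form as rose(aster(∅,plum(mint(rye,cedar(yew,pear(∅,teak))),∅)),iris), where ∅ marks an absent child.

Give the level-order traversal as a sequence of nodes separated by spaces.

Level-order visits nodes level by level from the root, left to right within each level.
Level 0: rose
Level 1: aster, iris
Level 2: plum
Level 3: mint
Level 4: rye, cedar
Level 5: yew, pear
Level 6: teak

rose aster iris plum mint rye cedar yew pear teak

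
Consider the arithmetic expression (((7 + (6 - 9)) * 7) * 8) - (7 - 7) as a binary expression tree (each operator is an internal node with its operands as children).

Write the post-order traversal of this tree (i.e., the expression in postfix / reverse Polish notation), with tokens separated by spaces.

Post-order on an expression tree gives postfix notation: for each operator, emit left operand, right operand, then the operator.

7 6 9 - + 7 * 8 * 7 7 - -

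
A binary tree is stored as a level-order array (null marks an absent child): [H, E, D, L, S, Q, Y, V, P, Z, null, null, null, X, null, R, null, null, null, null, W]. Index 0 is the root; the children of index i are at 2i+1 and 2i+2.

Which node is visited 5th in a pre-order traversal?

Pre-order visits the node, then its left subtree, then its right subtree.
Visit H.
At H: go left to E.
  Visit E.
  At E: go left to L.
    Visit L.
    At L: go left to V.
      Visit V.
      At V: go left to R.
        R is a leaf — visit R.
      At V: no right child.
    At L: go right to P.
      P is a leaf — visit P.
  At E: go right to S.
    Visit S.
    At S: go left to Z.
      Visit Z.
      At Z: no left child.
      At Z: go right to W.
        W is a leaf — visit W.
    At S: no right child.
At H: go right to D.
  Visit D.
  At D: go left to Q.
    Q is a leaf — visit Q.
  At D: go right to Y.
    Visit Y.
    At Y: go left to X.
      X is a leaf — visit X.
    At Y: no right child.
Full pre-order sequence: H, E, L, V, R, P, S, Z, W, D, Q, Y, X.

R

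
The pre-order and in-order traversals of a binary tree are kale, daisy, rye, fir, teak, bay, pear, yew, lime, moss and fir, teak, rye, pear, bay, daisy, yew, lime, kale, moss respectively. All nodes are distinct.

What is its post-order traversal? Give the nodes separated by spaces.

The first element of pre-order is the root; it splits in-order into left and right subtrees.
Root kale: left subtree has 8 nodes {fir, teak, rye, pear, bay, daisy, yew, lime}, right has 1 {moss}.
  Root daisy: left subtree has 5 nodes {fir, teak, rye, pear, bay}, right has 2 {yew, lime}.
    Root rye: left subtree has 2 nodes {fir, teak}, right has 2 {pear, bay}.
      Root fir: left subtree has 0 nodes { }, right has 1 {teak}.
      Root bay: left subtree has 1 node {pear}, right has 0 { }.
    Root yew: left subtree has 0 nodes { }, right has 1 {lime}.

teak fir pear bay rye lime yew daisy moss kale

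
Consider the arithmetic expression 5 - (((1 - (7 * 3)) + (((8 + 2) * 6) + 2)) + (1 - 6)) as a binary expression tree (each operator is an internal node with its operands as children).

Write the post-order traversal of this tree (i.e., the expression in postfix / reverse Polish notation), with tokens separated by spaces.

5 1 7 3 * - 8 2 + 6 * 2 + + 1 6 - + -

Post-order on an expression tree gives postfix notation: for each operator, emit left operand, right operand, then the operator.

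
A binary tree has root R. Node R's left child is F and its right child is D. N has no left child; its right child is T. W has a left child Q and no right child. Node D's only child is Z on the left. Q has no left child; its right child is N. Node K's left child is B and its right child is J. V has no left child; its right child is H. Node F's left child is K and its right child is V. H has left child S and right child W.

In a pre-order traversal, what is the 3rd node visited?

Pre-order visits the node, then its left subtree, then its right subtree.
Visit R.
At R: go left to F.
  Visit F.
  At F: go left to K.
    Visit K.
    At K: go left to B.
      B is a leaf — visit B.
    At K: go right to J.
      J is a leaf — visit J.
  At F: go right to V.
    Visit V.
    At V: no left child.
    At V: go right to H.
      Visit H.
      At H: go left to S.
        S is a leaf — visit S.
      At H: go right to W.
        Visit W.
        At W: go left to Q.
          Visit Q.
          At Q: no left child.
          At Q: go right to N.
            Visit N.
            At N: no left child.
            At N: go right to T.
              T is a leaf — visit T.
        At W: no right child.
At R: go right to D.
  Visit D.
  At D: go left to Z.
    Z is a leaf — visit Z.
  At D: no right child.
Full pre-order sequence: R, F, K, B, J, V, H, S, W, Q, N, T, D, Z.

K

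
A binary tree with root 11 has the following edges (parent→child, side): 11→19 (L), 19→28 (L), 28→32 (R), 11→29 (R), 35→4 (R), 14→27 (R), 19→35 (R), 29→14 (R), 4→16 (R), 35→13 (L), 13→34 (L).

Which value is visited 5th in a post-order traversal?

16

Post-order visits the left subtree, then the right subtree, then the node.
At 11: go left to 19.
  At 19: go left to 28.
    At 28: no left child.
    At 28: go right to 32.
      32 is a leaf — visit 32.
    Visit 28.
  At 19: go right to 35.
    At 35: go left to 13.
      At 13: go left to 34.
        34 is a leaf — visit 34.
      At 13: no right child.
      Visit 13.
    At 35: go right to 4.
      At 4: no left child.
      At 4: go right to 16.
        16 is a leaf — visit 16.
      Visit 4.
    Visit 35.
  Visit 19.
At 11: go right to 29.
  At 29: no left child.
  At 29: go right to 14.
    At 14: no left child.
    At 14: go right to 27.
      27 is a leaf — visit 27.
    Visit 14.
  Visit 29.
Visit 11.
Full post-order sequence: 32, 28, 34, 13, 16, 4, 35, 19, 27, 14, 29, 11.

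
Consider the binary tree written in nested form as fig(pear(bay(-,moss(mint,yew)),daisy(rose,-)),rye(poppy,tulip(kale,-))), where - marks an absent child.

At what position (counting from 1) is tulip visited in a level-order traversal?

7

Level-order visits nodes level by level from the root, left to right within each level.
Level 0: fig
Level 1: pear, rye
Level 2: bay, daisy, poppy, tulip
Level 3: moss, rose, kale
Level 4: mint, yew
Full level-order sequence: fig, pear, rye, bay, daisy, poppy, tulip, moss, rose, kale, mint, yew.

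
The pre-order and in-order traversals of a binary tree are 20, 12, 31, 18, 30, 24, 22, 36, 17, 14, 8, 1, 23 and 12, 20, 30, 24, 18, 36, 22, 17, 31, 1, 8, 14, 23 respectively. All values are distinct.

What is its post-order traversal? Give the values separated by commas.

12, 24, 30, 36, 17, 22, 18, 1, 8, 23, 14, 31, 20

The first element of pre-order is the root; it splits in-order into left and right subtrees.
Root 20: left subtree has 1 node {12}, right has 11 {30, 24, 18, 36, 22, 17, 31, 1, 8, 14, 23}.
  Root 31: left subtree has 6 nodes {30, 24, 18, 36, 22, 17}, right has 4 {1, 8, 14, 23}.
    Root 18: left subtree has 2 nodes {30, 24}, right has 3 {36, 22, 17}.
      Root 30: left subtree has 0 nodes { }, right has 1 {24}.
      Root 22: left subtree has 1 node {36}, right has 1 {17}.
    Root 14: left subtree has 2 nodes {1, 8}, right has 1 {23}.
      Root 8: left subtree has 1 node {1}, right has 0 { }.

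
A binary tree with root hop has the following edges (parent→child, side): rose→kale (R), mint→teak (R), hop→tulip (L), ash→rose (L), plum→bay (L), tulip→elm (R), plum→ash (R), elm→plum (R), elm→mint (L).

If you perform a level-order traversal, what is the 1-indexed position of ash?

Level-order visits nodes level by level from the root, left to right within each level.
Level 0: hop
Level 1: tulip
Level 2: elm
Level 3: mint, plum
Level 4: teak, bay, ash
Level 5: rose
Level 6: kale
Full level-order sequence: hop, tulip, elm, mint, plum, teak, bay, ash, rose, kale.

8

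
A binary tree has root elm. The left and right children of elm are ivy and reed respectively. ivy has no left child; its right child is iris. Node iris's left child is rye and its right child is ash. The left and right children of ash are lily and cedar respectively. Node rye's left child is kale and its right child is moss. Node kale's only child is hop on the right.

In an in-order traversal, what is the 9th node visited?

In-order visits the left subtree, then the node, then the right subtree.
At elm: go left to ivy.
  At ivy: no left child.
  Visit ivy.
  At ivy: go right to iris.
    At iris: go left to rye.
      At rye: go left to kale.
        At kale: no left child.
        Visit kale.
        At kale: go right to hop.
          hop is a leaf — visit hop.
      Visit rye.
      At rye: go right to moss.
        moss is a leaf — visit moss.
    Visit iris.
    At iris: go right to ash.
      At ash: go left to lily.
        lily is a leaf — visit lily.
      Visit ash.
      At ash: go right to cedar.
        cedar is a leaf — visit cedar.
Visit elm.
At elm: go right to reed.
  reed is a leaf — visit reed.
Full in-order sequence: ivy, kale, hop, rye, moss, iris, lily, ash, cedar, elm, reed.

cedar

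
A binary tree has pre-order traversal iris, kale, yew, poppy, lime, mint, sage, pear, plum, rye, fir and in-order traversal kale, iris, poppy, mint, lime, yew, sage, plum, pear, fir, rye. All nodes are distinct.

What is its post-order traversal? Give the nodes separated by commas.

The first element of pre-order is the root; it splits in-order into left and right subtrees.
Root iris: left subtree has 1 node {kale}, right has 9 {poppy, mint, lime, yew, sage, plum, pear, fir, rye}.
  Root yew: left subtree has 3 nodes {poppy, mint, lime}, right has 5 {sage, plum, pear, fir, rye}.
    Root poppy: left subtree has 0 nodes { }, right has 2 {mint, lime}.
      Root lime: left subtree has 1 node {mint}, right has 0 { }.
    Root sage: left subtree has 0 nodes { }, right has 4 {plum, pear, fir, rye}.
      Root pear: left subtree has 1 node {plum}, right has 2 {fir, rye}.
        Root rye: left subtree has 1 node {fir}, right has 0 { }.

kale, mint, lime, poppy, plum, fir, rye, pear, sage, yew, iris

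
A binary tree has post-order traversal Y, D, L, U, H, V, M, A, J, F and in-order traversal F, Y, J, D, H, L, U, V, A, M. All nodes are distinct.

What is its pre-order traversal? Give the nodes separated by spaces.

The last element of post-order is the root; it splits in-order into left and right subtrees.
Root F: left subtree has 0 nodes { }, right has 9 {Y, J, D, H, L, U, V, A, M}.
  Root J: left subtree has 1 node {Y}, right has 7 {D, H, L, U, V, A, M}.
    Root A: left subtree has 5 nodes {D, H, L, U, V}, right has 1 {M}.
      Root V: left subtree has 4 nodes {D, H, L, U}, right has 0 { }.
        Root H: left subtree has 1 node {D}, right has 2 {L, U}.
          Root U: left subtree has 1 node {L}, right has 0 { }.

F J Y A V H D U L M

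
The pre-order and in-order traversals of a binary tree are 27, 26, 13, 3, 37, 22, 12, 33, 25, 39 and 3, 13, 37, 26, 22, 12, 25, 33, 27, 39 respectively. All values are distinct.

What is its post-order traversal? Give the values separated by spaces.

3 37 13 25 33 12 22 26 39 27

The first element of pre-order is the root; it splits in-order into left and right subtrees.
Root 27: left subtree has 8 nodes {3, 13, 37, 26, 22, 12, 25, 33}, right has 1 {39}.
  Root 26: left subtree has 3 nodes {3, 13, 37}, right has 4 {22, 12, 25, 33}.
    Root 13: left subtree has 1 node {3}, right has 1 {37}.
    Root 22: left subtree has 0 nodes { }, right has 3 {12, 25, 33}.
      Root 12: left subtree has 0 nodes { }, right has 2 {25, 33}.
        Root 33: left subtree has 1 node {25}, right has 0 { }.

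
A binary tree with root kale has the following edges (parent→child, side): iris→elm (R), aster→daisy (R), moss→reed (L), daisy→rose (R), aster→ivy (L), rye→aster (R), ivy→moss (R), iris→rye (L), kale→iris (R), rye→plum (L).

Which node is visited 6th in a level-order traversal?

Level-order visits nodes level by level from the root, left to right within each level.
Level 0: kale
Level 1: iris
Level 2: rye, elm
Level 3: plum, aster
Level 4: ivy, daisy
Level 5: moss, rose
Level 6: reed
Full level-order sequence: kale, iris, rye, elm, plum, aster, ivy, daisy, moss, rose, reed.

aster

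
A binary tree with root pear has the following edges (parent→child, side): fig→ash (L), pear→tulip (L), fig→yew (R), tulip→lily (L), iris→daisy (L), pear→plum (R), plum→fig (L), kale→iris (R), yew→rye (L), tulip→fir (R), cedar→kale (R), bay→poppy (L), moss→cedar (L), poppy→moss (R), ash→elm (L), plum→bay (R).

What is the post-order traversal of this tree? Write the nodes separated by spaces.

Post-order visits the left subtree, then the right subtree, then the node.
At pear: go left to tulip.
  At tulip: go left to lily.
    lily is a leaf — visit lily.
  At tulip: go right to fir.
    fir is a leaf — visit fir.
  Visit tulip.
At pear: go right to plum.
  At plum: go left to fig.
    At fig: go left to ash.
      At ash: go left to elm.
        elm is a leaf — visit elm.
      At ash: no right child.
      Visit ash.
    At fig: go right to yew.
      At yew: go left to rye.
        rye is a leaf — visit rye.
      At yew: no right child.
      Visit yew.
    Visit fig.
  At plum: go right to bay.
    At bay: go left to poppy.
      At poppy: no left child.
      At poppy: go right to moss.
        At moss: go left to cedar.
          At cedar: no left child.
          At cedar: go right to kale.
            At kale: no left child.
            At kale: go right to iris.
              At iris: go left to daisy.
                daisy is a leaf — visit daisy.
              At iris: no right child.
              Visit iris.
            Visit kale.
          Visit cedar.
        At moss: no right child.
        Visit moss.
      Visit poppy.
    At bay: no right child.
    Visit bay.
  Visit plum.
Visit pear.

lily fir tulip elm ash rye yew fig daisy iris kale cedar moss poppy bay plum pear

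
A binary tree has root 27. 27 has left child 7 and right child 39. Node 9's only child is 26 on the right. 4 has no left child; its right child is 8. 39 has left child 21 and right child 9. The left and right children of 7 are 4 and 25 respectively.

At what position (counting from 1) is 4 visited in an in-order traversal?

In-order visits the left subtree, then the node, then the right subtree.
At 27: go left to 7.
  At 7: go left to 4.
    At 4: no left child.
    Visit 4.
    At 4: go right to 8.
      8 is a leaf — visit 8.
  Visit 7.
  At 7: go right to 25.
    25 is a leaf — visit 25.
Visit 27.
At 27: go right to 39.
  At 39: go left to 21.
    21 is a leaf — visit 21.
  Visit 39.
  At 39: go right to 9.
    At 9: no left child.
    Visit 9.
    At 9: go right to 26.
      26 is a leaf — visit 26.
Full in-order sequence: 4, 8, 7, 25, 27, 21, 39, 9, 26.

1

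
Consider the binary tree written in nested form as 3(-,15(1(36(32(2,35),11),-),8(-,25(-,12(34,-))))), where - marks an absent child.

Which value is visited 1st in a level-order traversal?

Level-order visits nodes level by level from the root, left to right within each level.
Level 0: 3
Level 1: 15
Level 2: 1, 8
Level 3: 36, 25
Level 4: 32, 11, 12
Level 5: 2, 35, 34
Full level-order sequence: 3, 15, 1, 8, 36, 25, 32, 11, 12, 2, 35, 34.

3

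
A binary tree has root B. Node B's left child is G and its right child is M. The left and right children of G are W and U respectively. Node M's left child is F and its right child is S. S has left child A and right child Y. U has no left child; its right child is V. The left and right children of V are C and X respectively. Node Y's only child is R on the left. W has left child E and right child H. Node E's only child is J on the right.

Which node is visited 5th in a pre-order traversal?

J

Pre-order visits the node, then its left subtree, then its right subtree.
Visit B.
At B: go left to G.
  Visit G.
  At G: go left to W.
    Visit W.
    At W: go left to E.
      Visit E.
      At E: no left child.
      At E: go right to J.
        J is a leaf — visit J.
    At W: go right to H.
      H is a leaf — visit H.
  At G: go right to U.
    Visit U.
    At U: no left child.
    At U: go right to V.
      Visit V.
      At V: go left to C.
        C is a leaf — visit C.
      At V: go right to X.
        X is a leaf — visit X.
At B: go right to M.
  Visit M.
  At M: go left to F.
    F is a leaf — visit F.
  At M: go right to S.
    Visit S.
    At S: go left to A.
      A is a leaf — visit A.
    At S: go right to Y.
      Visit Y.
      At Y: go left to R.
        R is a leaf — visit R.
      At Y: no right child.
Full pre-order sequence: B, G, W, E, J, H, U, V, C, X, M, F, S, A, Y, R.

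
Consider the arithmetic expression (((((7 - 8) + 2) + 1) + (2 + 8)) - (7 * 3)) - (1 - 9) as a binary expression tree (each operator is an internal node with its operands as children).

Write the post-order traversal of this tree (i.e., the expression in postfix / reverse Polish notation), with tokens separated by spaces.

7 8 - 2 + 1 + 2 8 + + 7 3 * - 1 9 - -

Post-order on an expression tree gives postfix notation: for each operator, emit left operand, right operand, then the operator.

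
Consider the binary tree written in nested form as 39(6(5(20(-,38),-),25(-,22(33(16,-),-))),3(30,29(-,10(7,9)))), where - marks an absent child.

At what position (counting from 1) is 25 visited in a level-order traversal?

Level-order visits nodes level by level from the root, left to right within each level.
Level 0: 39
Level 1: 6, 3
Level 2: 5, 25, 30, 29
Level 3: 20, 22, 10
Level 4: 38, 33, 7, 9
Level 5: 16
Full level-order sequence: 39, 6, 3, 5, 25, 30, 29, 20, 22, 10, 38, 33, 7, 9, 16.

5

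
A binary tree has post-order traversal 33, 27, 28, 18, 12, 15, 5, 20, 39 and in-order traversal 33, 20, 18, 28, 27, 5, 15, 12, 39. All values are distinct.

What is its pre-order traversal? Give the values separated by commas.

The last element of post-order is the root; it splits in-order into left and right subtrees.
Root 39: left subtree has 8 nodes {33, 20, 18, 28, 27, 5, 15, 12}, right has 0 { }.
  Root 20: left subtree has 1 node {33}, right has 6 {18, 28, 27, 5, 15, 12}.
    Root 5: left subtree has 3 nodes {18, 28, 27}, right has 2 {15, 12}.
      Root 18: left subtree has 0 nodes { }, right has 2 {28, 27}.
        Root 28: left subtree has 0 nodes { }, right has 1 {27}.
      Root 15: left subtree has 0 nodes { }, right has 1 {12}.

39, 20, 33, 5, 18, 28, 27, 15, 12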